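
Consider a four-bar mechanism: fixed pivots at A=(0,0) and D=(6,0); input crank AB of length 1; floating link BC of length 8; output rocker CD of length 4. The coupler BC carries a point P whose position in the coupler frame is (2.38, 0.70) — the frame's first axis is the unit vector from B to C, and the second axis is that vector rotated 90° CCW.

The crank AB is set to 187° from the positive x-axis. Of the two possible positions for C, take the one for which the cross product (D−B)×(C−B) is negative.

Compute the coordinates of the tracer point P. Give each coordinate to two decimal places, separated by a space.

A=(0,0), D=(6.00,0)
B = A + 1.00·(cos187°, sin187°) = (-0.9925, -0.1219)
|BD| = 6.9936
circle(B,8.00) ∩ circle(D,4.00): a=6.9285, h=3.9995
  candidates: C₊=(5.8652,3.9977) cross=27.971; C₋=(6.0046,-4.0000) cross=-27.971
  mode - wants cross < 0 → take C=(6.0046,-4.0000) (cross=-27.971)
ex = (C−B)/|BC| = (0.8746,-0.4848); ey = (0.4848,0.8746)
P = B + 2.38·ex + 0.70·ey = (1.4284,-0.6634)

1.43 -0.66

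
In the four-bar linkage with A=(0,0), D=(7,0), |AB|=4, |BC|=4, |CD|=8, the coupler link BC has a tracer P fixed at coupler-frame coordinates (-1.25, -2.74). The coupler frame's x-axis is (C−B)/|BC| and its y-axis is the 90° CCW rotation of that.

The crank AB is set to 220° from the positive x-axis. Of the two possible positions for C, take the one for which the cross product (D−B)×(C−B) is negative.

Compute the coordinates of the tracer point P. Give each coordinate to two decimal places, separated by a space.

A=(0,0), D=(7.00,0)
B = A + 4.00·(cos220°, sin220°) = (-3.0642, -2.5712)
|BD| = 10.3874
circle(B,4.00) ∩ circle(D,8.00): a=2.8832, h=2.7725
  candidates: C₊=(-0.9570,0.8288) cross=28.800; C₋=(0.4156,-4.5438) cross=-28.800
  mode - wants cross < 0 → take C=(0.4156,-4.5438) (cross=-28.800)
ex = (C−B)/|BC| = (0.8699,-0.4932); ey = (0.4932,0.8699)
P = B + -1.25·ex + -2.74·ey = (-5.5028,-4.3384)

-5.50 -4.34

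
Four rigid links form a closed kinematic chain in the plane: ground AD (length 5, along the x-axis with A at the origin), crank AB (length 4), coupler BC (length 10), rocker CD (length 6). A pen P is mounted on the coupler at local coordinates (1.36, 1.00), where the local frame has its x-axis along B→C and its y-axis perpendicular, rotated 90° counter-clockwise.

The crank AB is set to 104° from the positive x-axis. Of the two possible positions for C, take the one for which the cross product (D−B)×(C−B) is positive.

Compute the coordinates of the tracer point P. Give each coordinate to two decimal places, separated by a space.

A=(0,0), D=(5.00,0)
B = A + 4.00·(cos104°, sin104°) = (-0.9677, 3.8812)
|BD| = 7.1188
circle(B,10.00) ∩ circle(D,6.00): a=8.0545, h=5.9266
  candidates: C₊=(9.0157,4.4581) cross=42.190; C₋=(2.5533,-5.4785) cross=-42.190
  mode + wants cross > 0 → take C=(9.0157,4.4581) (cross=42.190)
ex = (C−B)/|BC| = (0.9983,0.0577); ey = (-0.0577,0.9983)
P = B + 1.36·ex + 1.00·ey = (0.3324,4.9580)

0.33 4.96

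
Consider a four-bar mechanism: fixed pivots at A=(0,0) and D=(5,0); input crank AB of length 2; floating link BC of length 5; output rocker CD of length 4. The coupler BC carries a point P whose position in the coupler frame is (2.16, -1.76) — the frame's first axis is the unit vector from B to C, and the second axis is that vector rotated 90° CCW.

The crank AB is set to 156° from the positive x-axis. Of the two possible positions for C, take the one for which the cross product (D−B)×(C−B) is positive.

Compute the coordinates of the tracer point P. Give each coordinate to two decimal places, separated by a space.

0.91 0.29

A=(0,0), D=(5.00,0)
B = A + 2.00·(cos156°, sin156°) = (-1.8271, 0.8135)
|BD| = 6.8754
circle(B,5.00) ∩ circle(D,4.00): a=4.0922, h=2.8730
  candidates: C₊=(2.5763,3.1821) cross=19.753; C₋=(1.8964,-2.5235) cross=-19.753
  mode + wants cross > 0 → take C=(2.5763,3.1821) (cross=19.753)
ex = (C−B)/|BC| = (0.8807,0.4737); ey = (-0.4737,0.8807)
P = B + 2.16·ex + -1.76·ey = (0.9089,0.2867)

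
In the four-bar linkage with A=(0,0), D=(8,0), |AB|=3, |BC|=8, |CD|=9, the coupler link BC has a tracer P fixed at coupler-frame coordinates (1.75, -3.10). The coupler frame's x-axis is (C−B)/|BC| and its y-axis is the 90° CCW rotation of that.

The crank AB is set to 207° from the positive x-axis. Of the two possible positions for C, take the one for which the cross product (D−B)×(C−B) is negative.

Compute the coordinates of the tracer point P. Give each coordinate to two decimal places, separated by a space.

-3.79 -4.74

A=(0,0), D=(8.00,0)
B = A + 3.00·(cos207°, sin207°) = (-2.6730, -1.3620)
|BD| = 10.7596
circle(B,8.00) ∩ circle(D,9.00): a=4.5898, h=6.5524
  candidates: C₊=(1.0504,5.7187) cross=70.501; C₋=(2.7093,-7.2807) cross=-70.501
  mode - wants cross < 0 → take C=(2.7093,-7.2807) (cross=-70.501)
ex = (C−B)/|BC| = (0.6728,-0.7398); ey = (0.7398,0.6728)
P = B + 1.75·ex + -3.10·ey = (-3.7891,-4.7423)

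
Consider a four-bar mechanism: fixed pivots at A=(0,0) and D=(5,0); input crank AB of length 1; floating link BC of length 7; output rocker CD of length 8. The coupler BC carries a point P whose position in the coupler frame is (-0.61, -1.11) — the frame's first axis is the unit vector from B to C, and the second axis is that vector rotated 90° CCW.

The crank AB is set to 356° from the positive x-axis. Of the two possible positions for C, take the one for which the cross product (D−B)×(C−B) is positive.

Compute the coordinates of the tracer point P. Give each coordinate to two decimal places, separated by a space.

2.11 -0.68

A=(0,0), D=(5.00,0)
B = A + 1.00·(cos356°, sin356°) = (0.9976, -0.0698)
|BD| = 4.0030
circle(B,7.00) ∩ circle(D,8.00): a=0.1279, h=6.9988
  candidates: C₊=(1.0035,6.9302) cross=28.017; C₋=(1.2475,-7.0653) cross=-28.017
  mode + wants cross > 0 → take C=(1.0035,6.9302) (cross=28.017)
ex = (C−B)/|BC| = (0.0009,1.0000); ey = (-1.0000,0.0009)
P = B + -0.61·ex + -1.11·ey = (2.1070,-0.6807)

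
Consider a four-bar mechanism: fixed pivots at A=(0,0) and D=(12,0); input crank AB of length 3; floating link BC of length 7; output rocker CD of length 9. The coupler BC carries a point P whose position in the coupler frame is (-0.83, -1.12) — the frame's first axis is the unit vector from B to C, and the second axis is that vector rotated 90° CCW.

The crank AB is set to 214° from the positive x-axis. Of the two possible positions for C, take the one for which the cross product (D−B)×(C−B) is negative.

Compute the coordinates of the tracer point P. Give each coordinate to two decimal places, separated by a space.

-3.67 -2.42

A=(0,0), D=(12.00,0)
B = A + 3.00·(cos214°, sin214°) = (-2.4871, -1.6776)
|BD| = 14.5839
circle(B,7.00) ∩ circle(D,9.00): a=6.1949, h=3.2594
  candidates: C₊=(3.2917,2.2728) cross=47.535; C₋=(4.0416,-4.2028) cross=-47.535
  mode - wants cross < 0 → take C=(4.0416,-4.2028) (cross=-47.535)
ex = (C−B)/|BC| = (0.9327,-0.3607); ey = (0.3607,0.9327)
P = B + -0.83·ex + -1.12·ey = (-3.6653,-2.4228)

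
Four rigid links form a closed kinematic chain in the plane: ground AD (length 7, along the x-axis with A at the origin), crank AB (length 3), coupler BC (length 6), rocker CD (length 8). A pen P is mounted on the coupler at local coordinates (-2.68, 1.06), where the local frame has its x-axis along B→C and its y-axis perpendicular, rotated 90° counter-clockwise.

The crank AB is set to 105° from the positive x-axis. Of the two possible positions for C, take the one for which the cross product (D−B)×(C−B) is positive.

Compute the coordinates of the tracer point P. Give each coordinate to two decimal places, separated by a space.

-3.41 1.74

A=(0,0), D=(7.00,0)
B = A + 3.00·(cos105°, sin105°) = (-0.7765, 2.8978)
|BD| = 8.2988
circle(B,6.00) ∩ circle(D,8.00): a=2.4624, h=5.4714
  candidates: C₊=(3.4415,7.1650) cross=45.406; C₋=(-0.3795,-3.0891) cross=-45.406
  mode + wants cross > 0 → take C=(3.4415,7.1650) (cross=45.406)
ex = (C−B)/|BC| = (0.7030,0.7112); ey = (-0.7112,0.7030)
P = B + -2.68·ex + 1.06·ey = (-3.4143,1.7369)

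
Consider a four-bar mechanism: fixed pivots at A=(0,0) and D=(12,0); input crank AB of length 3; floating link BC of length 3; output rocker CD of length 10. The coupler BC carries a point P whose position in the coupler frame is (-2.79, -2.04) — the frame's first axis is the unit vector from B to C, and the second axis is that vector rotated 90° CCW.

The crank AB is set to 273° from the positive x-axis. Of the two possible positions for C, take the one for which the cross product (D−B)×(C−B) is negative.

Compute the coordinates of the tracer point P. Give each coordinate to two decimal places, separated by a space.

A=(0,0), D=(12.00,0)
B = A + 3.00·(cos273°, sin273°) = (0.1570, -2.9959)
|BD| = 12.2160
circle(B,3.00) ∩ circle(D,10.00): a=2.3834, h=1.8219
  candidates: C₊=(2.0208,-0.6451) cross=22.256; C₋=(2.9144,-4.1776) cross=-22.256
  mode - wants cross < 0 → take C=(2.9144,-4.1776) (cross=-22.256)
ex = (C−B)/|BC| = (0.9191,-0.3939); ey = (0.3939,0.9191)
P = B + -2.79·ex + -2.04·ey = (-3.2110,-3.7719)

-3.21 -3.77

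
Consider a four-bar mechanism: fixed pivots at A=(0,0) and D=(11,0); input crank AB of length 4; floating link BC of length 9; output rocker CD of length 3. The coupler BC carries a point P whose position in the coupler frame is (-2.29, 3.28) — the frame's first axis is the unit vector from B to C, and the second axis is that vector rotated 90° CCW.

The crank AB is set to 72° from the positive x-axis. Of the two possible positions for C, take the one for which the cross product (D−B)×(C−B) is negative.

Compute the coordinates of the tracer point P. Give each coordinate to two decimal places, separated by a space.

1.36 7.80

A=(0,0), D=(11.00,0)
B = A + 4.00·(cos72°, sin72°) = (1.2361, 3.8042)
|BD| = 10.4789
circle(B,9.00) ∩ circle(D,3.00): a=8.6749, h=2.3970
  candidates: C₊=(10.1894,2.8884) cross=25.118; C₋=(8.4489,-1.5786) cross=-25.118
  mode - wants cross < 0 → take C=(8.4489,-1.5786) (cross=-25.118)
ex = (C−B)/|BC| = (0.8014,-0.5981); ey = (0.5981,0.8014)
P = B + -2.29·ex + 3.28·ey = (1.3625,7.8025)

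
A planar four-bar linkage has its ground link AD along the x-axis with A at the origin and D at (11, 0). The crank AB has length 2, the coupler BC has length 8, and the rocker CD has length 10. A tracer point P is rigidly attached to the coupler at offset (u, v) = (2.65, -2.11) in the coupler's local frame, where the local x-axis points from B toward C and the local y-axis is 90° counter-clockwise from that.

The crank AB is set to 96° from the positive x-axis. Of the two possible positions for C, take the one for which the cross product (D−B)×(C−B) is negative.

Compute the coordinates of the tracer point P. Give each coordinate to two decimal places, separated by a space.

-1.24 -1.24

A=(0,0), D=(11.00,0)
B = A + 2.00·(cos96°, sin96°) = (-0.2091, 1.9890)
|BD| = 11.3842
circle(B,8.00) ∩ circle(D,10.00): a=4.1109, h=6.8630
  candidates: C₊=(5.0377,8.0282) cross=78.129; C₋=(2.6396,-5.4866) cross=-78.129
  mode - wants cross < 0 → take C=(2.6396,-5.4866) (cross=-78.129)
ex = (C−B)/|BC| = (0.3561,-0.9345); ey = (0.9345,0.3561)
P = B + 2.65·ex + -2.11·ey = (-1.2372,-1.2386)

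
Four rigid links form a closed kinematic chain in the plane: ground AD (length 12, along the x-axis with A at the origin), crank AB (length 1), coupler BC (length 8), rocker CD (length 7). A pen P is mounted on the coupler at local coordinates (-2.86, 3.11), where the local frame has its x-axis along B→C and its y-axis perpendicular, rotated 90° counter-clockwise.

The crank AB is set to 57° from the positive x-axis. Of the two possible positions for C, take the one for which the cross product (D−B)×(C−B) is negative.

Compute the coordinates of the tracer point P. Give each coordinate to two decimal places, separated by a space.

0.43 5.06

A=(0,0), D=(12.00,0)
B = A + 1.00·(cos57°, sin57°) = (0.5446, 0.8387)
|BD| = 11.4860
circle(B,8.00) ∩ circle(D,7.00): a=6.3960, h=4.8054
  candidates: C₊=(7.2744,5.1642) cross=55.194; C₋=(6.5727,-4.4209) cross=-55.194
  mode - wants cross < 0 → take C=(6.5727,-4.4209) (cross=-55.194)
ex = (C−B)/|BC| = (0.7535,-0.6574); ey = (0.6574,0.7535)
P = B + -2.86·ex + 3.11·ey = (0.4343,5.0624)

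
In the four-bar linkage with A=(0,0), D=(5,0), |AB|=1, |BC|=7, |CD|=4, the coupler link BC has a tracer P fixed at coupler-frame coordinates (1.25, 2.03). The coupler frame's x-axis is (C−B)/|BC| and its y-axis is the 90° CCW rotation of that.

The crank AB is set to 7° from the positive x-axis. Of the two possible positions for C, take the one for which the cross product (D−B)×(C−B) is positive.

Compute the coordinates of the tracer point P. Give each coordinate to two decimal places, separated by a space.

1.17 2.50

A=(0,0), D=(5.00,0)
B = A + 1.00·(cos7°, sin7°) = (0.9925, 0.1219)
|BD| = 4.0093
circle(B,7.00) ∩ circle(D,4.00): a=6.1201, h=3.3977
  candidates: C₊=(7.2131,3.3320) cross=13.623; C₋=(7.0065,-3.4603) cross=-13.623
  mode + wants cross > 0 → take C=(7.2131,3.3320) (cross=13.623)
ex = (C−B)/|BC| = (0.8886,0.4586); ey = (-0.4586,0.8886)
P = B + 1.25·ex + 2.03·ey = (1.1724,2.4991)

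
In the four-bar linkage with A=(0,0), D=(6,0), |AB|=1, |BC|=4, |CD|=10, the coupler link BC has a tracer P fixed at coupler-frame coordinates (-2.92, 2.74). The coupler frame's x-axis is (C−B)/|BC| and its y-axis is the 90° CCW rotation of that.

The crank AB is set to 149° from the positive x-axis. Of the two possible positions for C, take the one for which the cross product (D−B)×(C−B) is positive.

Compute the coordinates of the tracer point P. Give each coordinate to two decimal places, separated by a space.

-1.25 -3.47

A=(0,0), D=(6.00,0)
B = A + 1.00·(cos149°, sin149°) = (-0.8572, 0.5150)
|BD| = 6.8765
circle(B,4.00) ∩ circle(D,10.00): a=-2.6695, h=2.9789
  candidates: C₊=(-3.2961,3.6855) cross=20.484; C₋=(-3.7423,-2.2555) cross=-20.484
  mode + wants cross > 0 → take C=(-3.2961,3.6855) (cross=20.484)
ex = (C−B)/|BC| = (-0.6097,0.7926); ey = (-0.7926,-0.6097)
P = B + -2.92·ex + 2.74·ey = (-1.2485,-3.4700)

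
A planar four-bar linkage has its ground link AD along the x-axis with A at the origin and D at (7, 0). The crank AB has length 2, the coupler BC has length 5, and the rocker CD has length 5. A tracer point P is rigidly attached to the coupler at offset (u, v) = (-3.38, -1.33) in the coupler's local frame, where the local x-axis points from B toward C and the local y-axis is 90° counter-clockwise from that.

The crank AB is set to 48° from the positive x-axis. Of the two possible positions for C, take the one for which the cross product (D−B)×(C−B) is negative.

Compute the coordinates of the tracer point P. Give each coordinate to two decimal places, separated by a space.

-1.12 4.16

A=(0,0), D=(7.00,0)
B = A + 2.00·(cos48°, sin48°) = (1.3383, 1.4863)
|BD| = 5.8536
circle(B,5.00) ∩ circle(D,5.00): a=2.9268, h=4.0539
  candidates: C₊=(5.1985,4.6642) cross=23.730; C₋=(3.1398,-3.1779) cross=-23.730
  mode - wants cross < 0 → take C=(3.1398,-3.1779) (cross=-23.730)
ex = (C−B)/|BC| = (0.3603,-0.9328); ey = (0.9328,0.3603)
P = B + -3.38·ex + -1.33·ey = (-1.1203,4.1601)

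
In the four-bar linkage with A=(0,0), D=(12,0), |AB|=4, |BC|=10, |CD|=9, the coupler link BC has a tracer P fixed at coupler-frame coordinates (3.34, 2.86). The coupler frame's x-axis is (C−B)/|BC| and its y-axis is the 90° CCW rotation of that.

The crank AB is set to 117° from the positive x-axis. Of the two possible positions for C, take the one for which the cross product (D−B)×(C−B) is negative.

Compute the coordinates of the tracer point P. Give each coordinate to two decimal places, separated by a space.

2.47 2.60

A=(0,0), D=(12.00,0)
B = A + 4.00·(cos117°, sin117°) = (-1.8160, 3.5640)
|BD| = 14.2683
circle(B,10.00) ∩ circle(D,9.00): a=7.7999, h=6.2579
  candidates: C₊=(7.2999,7.6752) cross=89.289; C₋=(4.1736,-4.4438) cross=-89.289
  mode - wants cross < 0 → take C=(4.1736,-4.4438) (cross=-89.289)
ex = (C−B)/|BC| = (0.5990,-0.8008); ey = (0.8008,0.5990)
P = B + 3.34·ex + 2.86·ey = (2.4748,2.6024)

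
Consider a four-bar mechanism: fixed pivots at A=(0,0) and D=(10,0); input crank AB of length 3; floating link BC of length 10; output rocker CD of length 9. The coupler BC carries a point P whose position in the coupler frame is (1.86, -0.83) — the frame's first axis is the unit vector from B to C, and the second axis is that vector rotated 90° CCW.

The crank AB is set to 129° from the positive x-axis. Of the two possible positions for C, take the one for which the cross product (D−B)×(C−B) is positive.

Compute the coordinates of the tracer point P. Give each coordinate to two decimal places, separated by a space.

0.11 2.74

A=(0,0), D=(10.00,0)
B = A + 3.00·(cos129°, sin129°) = (-1.8880, 2.3314)
|BD| = 12.1144
circle(B,10.00) ∩ circle(D,9.00): a=6.8414, h=7.2935
  candidates: C₊=(6.2292,8.1720) cross=88.357; C₋=(3.4219,-6.1424) cross=-88.357
  mode + wants cross > 0 → take C=(6.2292,8.1720) (cross=88.357)
ex = (C−B)/|BC| = (0.8117,0.5841); ey = (-0.5841,0.8117)
P = B + 1.86·ex + -0.83·ey = (0.1066,2.7441)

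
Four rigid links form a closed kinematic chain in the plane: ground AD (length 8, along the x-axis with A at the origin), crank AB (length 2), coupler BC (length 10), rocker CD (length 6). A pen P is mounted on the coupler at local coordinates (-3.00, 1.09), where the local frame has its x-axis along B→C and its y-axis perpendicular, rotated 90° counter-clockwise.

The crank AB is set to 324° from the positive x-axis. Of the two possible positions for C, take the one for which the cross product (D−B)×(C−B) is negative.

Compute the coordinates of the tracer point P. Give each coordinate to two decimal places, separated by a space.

A=(0,0), D=(8.00,0)
B = A + 2.00·(cos324°, sin324°) = (1.6180, -1.1756)
|BD| = 6.4893
circle(B,10.00) ∩ circle(D,6.00): a=8.1758, h=5.7581
  candidates: C₊=(8.6155,5.9683) cross=37.366; C₋=(10.7017,-5.3573) cross=-37.366
  mode - wants cross < 0 → take C=(10.7017,-5.3573) (cross=-37.366)
ex = (C−B)/|BC| = (0.9084,-0.4182); ey = (0.4182,0.9084)
P = B + -3.00·ex + 1.09·ey = (-0.6513,1.0691)

-0.65 1.07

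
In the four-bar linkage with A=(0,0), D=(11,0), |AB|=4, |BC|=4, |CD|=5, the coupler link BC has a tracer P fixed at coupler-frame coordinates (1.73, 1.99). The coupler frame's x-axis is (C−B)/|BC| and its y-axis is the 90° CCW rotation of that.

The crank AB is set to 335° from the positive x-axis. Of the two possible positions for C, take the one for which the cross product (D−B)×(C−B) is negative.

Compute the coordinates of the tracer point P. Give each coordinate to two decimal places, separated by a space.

A=(0,0), D=(11.00,0)
B = A + 4.00·(cos335°, sin335°) = (3.6252, -1.6905)
|BD| = 7.5660
circle(B,4.00) ∩ circle(D,5.00): a=3.1883, h=2.4156
  candidates: C₊=(6.1932,1.3764) cross=18.276; C₋=(7.2726,-3.3326) cross=-18.276
  mode - wants cross < 0 → take C=(7.2726,-3.3326) (cross=-18.276)
ex = (C−B)/|BC| = (0.9118,-0.4105); ey = (0.4105,0.9118)
P = B + 1.73·ex + 1.99·ey = (6.0197,-0.5861)

6.02 -0.59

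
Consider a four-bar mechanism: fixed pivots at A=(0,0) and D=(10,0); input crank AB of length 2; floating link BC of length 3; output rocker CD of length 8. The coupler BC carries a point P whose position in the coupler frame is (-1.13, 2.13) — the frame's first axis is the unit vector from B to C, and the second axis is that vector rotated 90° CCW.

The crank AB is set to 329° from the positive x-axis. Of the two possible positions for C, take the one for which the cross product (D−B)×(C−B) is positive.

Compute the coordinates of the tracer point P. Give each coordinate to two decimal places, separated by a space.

A=(0,0), D=(10.00,0)
B = A + 2.00·(cos329°, sin329°) = (1.7143, -1.0301)
|BD| = 8.3494
circle(B,3.00) ∩ circle(D,8.00): a=0.8811, h=2.8677
  candidates: C₊=(2.2349,1.9244) cross=23.944; C₋=(2.9425,-3.7672) cross=-23.944
  mode + wants cross > 0 → take C=(2.2349,1.9244) (cross=23.944)
ex = (C−B)/|BC| = (0.1735,0.9848); ey = (-0.9848,0.1735)
P = B + -1.13·ex + 2.13·ey = (-0.5794,-1.7733)

-0.58 -1.77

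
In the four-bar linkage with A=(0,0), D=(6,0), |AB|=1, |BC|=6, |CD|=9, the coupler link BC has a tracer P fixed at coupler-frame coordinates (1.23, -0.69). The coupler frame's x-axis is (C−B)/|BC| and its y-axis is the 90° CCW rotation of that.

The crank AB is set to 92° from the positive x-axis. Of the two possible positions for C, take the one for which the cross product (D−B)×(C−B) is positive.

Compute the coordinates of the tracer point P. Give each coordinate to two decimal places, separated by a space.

A=(0,0), D=(6.00,0)
B = A + 1.00·(cos92°, sin92°) = (-0.0349, 0.9994)
|BD| = 6.1171
circle(B,6.00) ∩ circle(D,9.00): a=-0.6197, h=5.9679
  candidates: C₊=(0.3288,6.9884) cross=36.506; C₋=(-1.6213,-4.7871) cross=-36.506
  mode + wants cross > 0 → take C=(0.3288,6.9884) (cross=36.506)
ex = (C−B)/|BC| = (0.0606,0.9982); ey = (-0.9982,0.0606)
P = B + 1.23·ex + -0.69·ey = (0.7284,2.1853)

0.73 2.19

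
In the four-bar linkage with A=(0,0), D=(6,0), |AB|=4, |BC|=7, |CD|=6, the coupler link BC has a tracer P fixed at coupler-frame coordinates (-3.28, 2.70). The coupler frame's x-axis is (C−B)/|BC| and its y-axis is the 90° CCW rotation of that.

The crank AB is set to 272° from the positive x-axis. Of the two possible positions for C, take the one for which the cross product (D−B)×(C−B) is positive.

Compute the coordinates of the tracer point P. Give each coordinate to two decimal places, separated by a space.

A=(0,0), D=(6.00,0)
B = A + 4.00·(cos272°, sin272°) = (0.1396, -3.9976)
|BD| = 7.0940
circle(B,7.00) ∩ circle(D,6.00): a=4.4633, h=5.3925
  candidates: C₊=(0.7880,2.9723) cross=38.255; C₋=(6.8655,-5.9372) cross=-38.255
  mode + wants cross > 0 → take C=(0.7880,2.9723) (cross=38.255)
ex = (C−B)/|BC| = (0.0926,0.9957); ey = (-0.9957,0.0926)
P = B + -3.28·ex + 2.70·ey = (-2.8526,-7.0134)

-2.85 -7.01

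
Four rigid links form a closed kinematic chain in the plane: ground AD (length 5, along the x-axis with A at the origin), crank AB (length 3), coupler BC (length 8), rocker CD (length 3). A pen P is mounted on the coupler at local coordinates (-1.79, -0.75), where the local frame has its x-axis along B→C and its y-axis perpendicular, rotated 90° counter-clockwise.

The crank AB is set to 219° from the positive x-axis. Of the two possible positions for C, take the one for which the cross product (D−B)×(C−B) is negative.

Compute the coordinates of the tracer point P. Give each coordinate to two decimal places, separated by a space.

A=(0,0), D=(5.00,0)
B = A + 3.00·(cos219°, sin219°) = (-2.3314, -1.8880)
|BD| = 7.5706
circle(B,8.00) ∩ circle(D,3.00): a=7.4178, h=2.9961
  candidates: C₊=(4.1048,2.8633) cross=22.682; C₋=(5.5991,-2.9396) cross=-22.682
  mode - wants cross < 0 → take C=(5.5991,-2.9396) (cross=-22.682)
ex = (C−B)/|BC| = (0.9913,-0.1315); ey = (0.1315,0.9913)
P = B + -1.79·ex + -0.75·ey = (-4.2045,-2.3962)

-4.20 -2.40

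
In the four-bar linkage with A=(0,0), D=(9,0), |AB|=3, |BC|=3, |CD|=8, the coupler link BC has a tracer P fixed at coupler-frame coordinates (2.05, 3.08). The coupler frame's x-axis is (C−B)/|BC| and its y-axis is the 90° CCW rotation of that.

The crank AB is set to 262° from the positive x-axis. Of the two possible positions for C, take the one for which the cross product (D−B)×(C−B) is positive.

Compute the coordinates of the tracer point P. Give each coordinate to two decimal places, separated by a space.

-2.15 0.30

A=(0,0), D=(9.00,0)
B = A + 3.00·(cos262°, sin262°) = (-0.4175, -2.9708)
|BD| = 9.8750
circle(B,3.00) ∩ circle(D,8.00): a=2.1527, h=2.0895
  candidates: C₊=(1.0068,-0.3305) cross=20.634; C₋=(2.2640,-4.3159) cross=-20.634
  mode + wants cross > 0 → take C=(1.0068,-0.3305) (cross=20.634)
ex = (C−B)/|BC| = (0.4748,0.8801); ey = (-0.8801,0.4748)
P = B + 2.05·ex + 3.08·ey = (-2.1549,0.2957)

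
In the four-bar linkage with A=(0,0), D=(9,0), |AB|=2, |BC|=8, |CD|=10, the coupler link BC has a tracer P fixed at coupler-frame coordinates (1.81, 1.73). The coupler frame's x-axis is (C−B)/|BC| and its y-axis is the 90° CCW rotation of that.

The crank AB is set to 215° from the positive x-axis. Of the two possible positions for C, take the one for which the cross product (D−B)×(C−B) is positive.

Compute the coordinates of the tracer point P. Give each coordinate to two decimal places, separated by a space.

A=(0,0), D=(9.00,0)
B = A + 2.00·(cos215°, sin215°) = (-1.6383, -1.1472)
|BD| = 10.7000
circle(B,8.00) ∩ circle(D,10.00): a=3.6677, h=7.1097
  candidates: C₊=(1.2461,6.3148) cross=76.073; C₋=(2.7705,-7.8226) cross=-76.073
  mode + wants cross > 0 → take C=(1.2461,6.3148) (cross=76.073)
ex = (C−B)/|BC| = (0.3605,0.9327); ey = (-0.9327,0.3605)
P = B + 1.81·ex + 1.73·ey = (-2.5994,1.1649)

-2.60 1.16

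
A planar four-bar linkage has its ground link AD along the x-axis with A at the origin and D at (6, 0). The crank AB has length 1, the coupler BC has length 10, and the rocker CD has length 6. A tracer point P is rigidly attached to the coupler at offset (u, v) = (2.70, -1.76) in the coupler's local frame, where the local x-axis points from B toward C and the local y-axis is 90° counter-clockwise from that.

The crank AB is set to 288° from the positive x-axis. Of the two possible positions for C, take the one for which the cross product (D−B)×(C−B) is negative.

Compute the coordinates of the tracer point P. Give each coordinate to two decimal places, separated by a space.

2.10 -3.63

A=(0,0), D=(6.00,0)
B = A + 1.00·(cos288°, sin288°) = (0.3090, -0.9511)
|BD| = 5.7699
circle(B,10.00) ∩ circle(D,6.00): a=8.4310, h=5.3776
  candidates: C₊=(7.7383,5.7427) cross=31.028; C₋=(9.5111,-4.8654) cross=-31.028
  mode - wants cross < 0 → take C=(9.5111,-4.8654) (cross=-31.028)
ex = (C−B)/|BC| = (0.9202,-0.3914); ey = (0.3914,0.9202)
P = B + 2.70·ex + -1.76·ey = (2.1046,-3.6275)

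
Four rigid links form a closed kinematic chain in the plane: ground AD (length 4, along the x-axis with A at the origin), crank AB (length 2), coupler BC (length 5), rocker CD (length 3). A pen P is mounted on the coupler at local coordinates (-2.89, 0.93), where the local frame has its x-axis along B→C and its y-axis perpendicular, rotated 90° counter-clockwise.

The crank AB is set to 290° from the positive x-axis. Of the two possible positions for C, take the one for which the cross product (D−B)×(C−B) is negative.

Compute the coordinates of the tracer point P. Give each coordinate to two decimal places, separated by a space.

A=(0,0), D=(4.00,0)
B = A + 2.00·(cos290°, sin290°) = (0.6840, -1.8794)
|BD| = 3.8115
circle(B,5.00) ∩ circle(D,3.00): a=4.0047, h=2.9938
  candidates: C₊=(2.6919,2.6998) cross=11.411; C₋=(5.6442,-2.5093) cross=-11.411
  mode - wants cross < 0 → take C=(5.6442,-2.5093) (cross=-11.411)
ex = (C−B)/|BC| = (0.9920,-0.1260); ey = (0.1260,0.9920)
P = B + -2.89·ex + 0.93·ey = (-2.0658,-0.5927)

-2.07 -0.59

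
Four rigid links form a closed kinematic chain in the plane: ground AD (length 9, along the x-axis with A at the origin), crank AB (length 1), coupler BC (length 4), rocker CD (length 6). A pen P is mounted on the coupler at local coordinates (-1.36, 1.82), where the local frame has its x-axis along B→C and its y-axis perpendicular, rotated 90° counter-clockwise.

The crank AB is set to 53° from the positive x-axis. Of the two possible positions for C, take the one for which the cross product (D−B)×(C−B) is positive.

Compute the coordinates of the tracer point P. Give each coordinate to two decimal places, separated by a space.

A=(0,0), D=(9.00,0)
B = A + 1.00·(cos53°, sin53°) = (0.6018, 0.7986)
|BD| = 8.4361
circle(B,4.00) ∩ circle(D,6.00): a=3.0327, h=2.6083
  candidates: C₊=(3.8678,3.1081) cross=22.003; C₋=(3.3739,-2.0850) cross=-22.003
  mode + wants cross > 0 → take C=(3.8678,3.1081) (cross=22.003)
ex = (C−B)/|BC| = (0.8165,0.5774); ey = (-0.5774,0.8165)
P = B + -1.36·ex + 1.82·ey = (-1.5594,1.4994)

-1.56 1.50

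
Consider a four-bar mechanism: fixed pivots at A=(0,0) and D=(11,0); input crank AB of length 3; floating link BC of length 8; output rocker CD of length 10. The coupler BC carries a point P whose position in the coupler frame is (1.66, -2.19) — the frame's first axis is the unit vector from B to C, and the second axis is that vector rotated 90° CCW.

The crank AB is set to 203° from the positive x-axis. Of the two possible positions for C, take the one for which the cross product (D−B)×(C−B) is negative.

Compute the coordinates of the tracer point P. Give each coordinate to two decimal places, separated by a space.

-2.93 -3.92

A=(0,0), D=(11.00,0)
B = A + 3.00·(cos203°, sin203°) = (-2.7615, -1.1722)
|BD| = 13.8113
circle(B,8.00) ∩ circle(D,10.00): a=5.6024, h=5.7108
  candidates: C₊=(2.3360,4.9935) cross=78.874; C₋=(3.3054,-6.3869) cross=-78.874
  mode - wants cross < 0 → take C=(3.3054,-6.3869) (cross=-78.874)
ex = (C−B)/|BC| = (0.7584,-0.6518); ey = (0.6518,0.7584)
P = B + 1.66·ex + -2.19·ey = (-2.9302,-3.9150)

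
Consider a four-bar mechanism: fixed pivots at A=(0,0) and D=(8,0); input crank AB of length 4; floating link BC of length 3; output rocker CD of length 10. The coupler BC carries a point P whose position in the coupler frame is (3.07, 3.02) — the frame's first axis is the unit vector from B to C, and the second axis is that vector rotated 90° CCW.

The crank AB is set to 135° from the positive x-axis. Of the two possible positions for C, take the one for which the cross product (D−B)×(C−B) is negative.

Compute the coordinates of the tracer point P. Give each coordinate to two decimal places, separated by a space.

0.92 0.71

A=(0,0), D=(8.00,0)
B = A + 4.00·(cos135°, sin135°) = (-2.8284, 2.8284)
|BD| = 11.1917
circle(B,3.00) ∩ circle(D,10.00): a=1.5304, h=2.5803
  candidates: C₊=(-0.6956,4.9382) cross=28.878; C₋=(-1.9998,-0.0549) cross=-28.878
  mode - wants cross < 0 → take C=(-1.9998,-0.0549) (cross=-28.878)
ex = (C−B)/|BC| = (0.2762,-0.9611); ey = (0.9611,0.2762)
P = B + 3.07·ex + 3.02·ey = (0.9220,0.7119)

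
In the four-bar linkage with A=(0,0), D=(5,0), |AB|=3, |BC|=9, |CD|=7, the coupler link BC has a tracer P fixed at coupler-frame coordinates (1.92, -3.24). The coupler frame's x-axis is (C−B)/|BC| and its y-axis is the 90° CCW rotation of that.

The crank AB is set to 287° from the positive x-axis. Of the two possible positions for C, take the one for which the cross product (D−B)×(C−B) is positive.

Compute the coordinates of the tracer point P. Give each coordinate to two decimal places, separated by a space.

A=(0,0), D=(5.00,0)
B = A + 3.00·(cos287°, sin287°) = (0.8771, -2.8689)
|BD| = 5.0228
circle(B,9.00) ∩ circle(D,7.00): a=5.6969, h=6.9675
  candidates: C₊=(1.5736,6.1041) cross=34.996; C₋=(9.5329,-5.3341) cross=-34.996
  mode + wants cross > 0 → take C=(1.5736,6.1041) (cross=34.996)
ex = (C−B)/|BC| = (0.0774,0.9970); ey = (-0.9970,0.0774)
P = B + 1.92·ex + -3.24·ey = (4.2560,-1.2054)

4.26 -1.21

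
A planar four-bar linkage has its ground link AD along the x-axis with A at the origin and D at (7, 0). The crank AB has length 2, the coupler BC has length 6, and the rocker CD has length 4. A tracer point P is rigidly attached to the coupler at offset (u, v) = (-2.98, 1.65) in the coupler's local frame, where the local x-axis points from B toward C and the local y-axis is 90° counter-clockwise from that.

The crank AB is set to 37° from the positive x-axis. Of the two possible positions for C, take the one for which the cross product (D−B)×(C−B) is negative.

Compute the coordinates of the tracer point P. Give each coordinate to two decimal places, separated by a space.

1.11 4.58

A=(0,0), D=(7.00,0)
B = A + 2.00·(cos37°, sin37°) = (1.5973, 1.2036)
|BD| = 5.5352
circle(B,6.00) ∩ circle(D,4.00): a=4.5742, h=3.8829
  candidates: C₊=(6.9064,3.9989) cross=21.492; C₋=(5.2177,-3.5810) cross=-21.492
  mode - wants cross < 0 → take C=(5.2177,-3.5810) (cross=-21.492)
ex = (C−B)/|BC| = (0.6034,-0.7974); ey = (0.7974,0.6034)
P = B + -2.98·ex + 1.65·ey = (1.1149,4.5756)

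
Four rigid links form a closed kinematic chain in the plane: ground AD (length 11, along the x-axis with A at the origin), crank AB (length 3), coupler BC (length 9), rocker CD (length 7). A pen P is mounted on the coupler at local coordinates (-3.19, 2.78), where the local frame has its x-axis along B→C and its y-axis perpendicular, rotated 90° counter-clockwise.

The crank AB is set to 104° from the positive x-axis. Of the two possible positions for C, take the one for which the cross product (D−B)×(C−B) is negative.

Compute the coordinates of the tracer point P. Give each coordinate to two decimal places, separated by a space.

-0.72 7.14

A=(0,0), D=(11.00,0)
B = A + 3.00·(cos104°, sin104°) = (-0.7258, 2.9109)
|BD| = 12.0817
circle(B,9.00) ∩ circle(D,7.00): a=7.3652, h=5.1725
  candidates: C₊=(7.6686,6.1565) cross=62.492; C₋=(5.1762,-3.8837) cross=-62.492
  mode - wants cross < 0 → take C=(5.1762,-3.8837) (cross=-62.492)
ex = (C−B)/|BC| = (0.6558,-0.7550); ey = (0.7550,0.6558)
P = B + -3.19·ex + 2.78·ey = (-0.7189,7.1423)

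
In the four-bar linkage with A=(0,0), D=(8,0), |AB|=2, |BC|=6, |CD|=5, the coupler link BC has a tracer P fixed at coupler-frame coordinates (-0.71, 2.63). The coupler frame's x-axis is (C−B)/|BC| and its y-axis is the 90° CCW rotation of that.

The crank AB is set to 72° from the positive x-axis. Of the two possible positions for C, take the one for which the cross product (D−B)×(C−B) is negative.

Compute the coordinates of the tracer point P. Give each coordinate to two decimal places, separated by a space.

2.38 3.98

A=(0,0), D=(8.00,0)
B = A + 2.00·(cos72°, sin72°) = (0.6180, 1.9021)
|BD| = 7.6231
circle(B,6.00) ∩ circle(D,5.00): a=4.5330, h=3.9309
  candidates: C₊=(5.9885,4.5775) cross=29.965; C₋=(4.0269,-3.0355) cross=-29.965
  mode - wants cross < 0 → take C=(4.0269,-3.0355) (cross=-29.965)
ex = (C−B)/|BC| = (0.5681,-0.8229); ey = (0.8229,0.5681)
P = B + -0.71·ex + 2.63·ey = (2.3790,3.9806)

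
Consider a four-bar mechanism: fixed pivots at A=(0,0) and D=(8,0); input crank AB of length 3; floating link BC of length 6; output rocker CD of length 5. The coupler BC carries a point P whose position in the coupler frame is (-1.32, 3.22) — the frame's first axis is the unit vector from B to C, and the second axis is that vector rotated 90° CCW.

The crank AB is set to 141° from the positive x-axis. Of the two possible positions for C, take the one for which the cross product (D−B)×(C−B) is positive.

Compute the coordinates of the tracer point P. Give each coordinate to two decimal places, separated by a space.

A=(0,0), D=(8.00,0)
B = A + 3.00·(cos141°, sin141°) = (-2.3314, 1.8880)
|BD| = 10.5025
circle(B,6.00) ∩ circle(D,5.00): a=5.7749, h=1.6279
  candidates: C₊=(3.6421,2.4512) cross=17.097; C₋=(3.0568,-0.7515) cross=-17.097
  mode + wants cross > 0 → take C=(3.6421,2.4512) (cross=17.097)
ex = (C−B)/|BC| = (0.9956,0.0939); ey = (-0.0939,0.9956)
P = B + -1.32·ex + 3.22·ey = (-3.9479,4.9698)

-3.95 4.97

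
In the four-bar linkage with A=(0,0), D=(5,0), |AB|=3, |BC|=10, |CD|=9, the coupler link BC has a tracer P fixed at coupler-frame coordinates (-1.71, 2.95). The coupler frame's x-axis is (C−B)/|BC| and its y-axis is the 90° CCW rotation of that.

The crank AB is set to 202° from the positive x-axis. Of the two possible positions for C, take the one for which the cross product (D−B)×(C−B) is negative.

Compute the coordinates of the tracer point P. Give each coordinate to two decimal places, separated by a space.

-1.57 2.06

A=(0,0), D=(5.00,0)
B = A + 3.00·(cos202°, sin202°) = (-2.7816, -1.1238)
|BD| = 7.8623
circle(B,10.00) ∩ circle(D,9.00): a=5.1394, h=8.5782
  candidates: C₊=(1.0790,8.1010) cross=67.445; C₋=(3.5313,-8.8793) cross=-67.445
  mode - wants cross < 0 → take C=(3.5313,-8.8793) (cross=-67.445)
ex = (C−B)/|BC| = (0.6313,-0.7756); ey = (0.7756,0.6313)
P = B + -1.71·ex + 2.95·ey = (-1.5732,2.0647)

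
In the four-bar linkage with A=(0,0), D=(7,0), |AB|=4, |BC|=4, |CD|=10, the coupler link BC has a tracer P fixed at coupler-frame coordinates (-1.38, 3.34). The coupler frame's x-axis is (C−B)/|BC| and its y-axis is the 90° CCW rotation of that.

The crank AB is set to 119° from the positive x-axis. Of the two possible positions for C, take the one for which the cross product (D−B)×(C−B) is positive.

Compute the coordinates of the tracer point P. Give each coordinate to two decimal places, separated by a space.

A=(0,0), D=(7.00,0)
B = A + 4.00·(cos119°, sin119°) = (-1.9392, 3.4985)
|BD| = 9.5994
circle(B,4.00) ∩ circle(D,10.00): a=0.4245, h=3.9774
  candidates: C₊=(-0.0944,7.0476) cross=38.181; C₋=(-2.9935,-0.3601) cross=-38.181
  mode + wants cross > 0 → take C=(-0.0944,7.0476) (cross=38.181)
ex = (C−B)/|BC| = (0.4612,0.8873); ey = (-0.8873,0.4612)
P = B + -1.38·ex + 3.34·ey = (-5.5393,3.8144)

-5.54 3.81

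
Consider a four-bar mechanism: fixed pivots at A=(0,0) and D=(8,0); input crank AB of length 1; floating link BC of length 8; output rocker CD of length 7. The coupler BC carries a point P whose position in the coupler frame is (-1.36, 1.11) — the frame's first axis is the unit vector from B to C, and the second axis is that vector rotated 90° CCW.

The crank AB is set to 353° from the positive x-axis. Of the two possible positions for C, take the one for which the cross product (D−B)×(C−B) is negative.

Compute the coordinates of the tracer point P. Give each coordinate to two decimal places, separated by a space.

A=(0,0), D=(8.00,0)
B = A + 1.00·(cos353°, sin353°) = (0.9925, -0.1219)
|BD| = 7.0085
circle(B,8.00) ∩ circle(D,7.00): a=4.5744, h=6.5632
  candidates: C₊=(5.4521,6.5198) cross=45.998; C₋=(5.6804,-6.6045) cross=-45.998
  mode - wants cross < 0 → take C=(5.6804,-6.6045) (cross=-45.998)
ex = (C−B)/|BC| = (0.5860,-0.8103); ey = (0.8103,0.5860)
P = B + -1.36·ex + 1.11·ey = (1.0951,1.6306)

1.10 1.63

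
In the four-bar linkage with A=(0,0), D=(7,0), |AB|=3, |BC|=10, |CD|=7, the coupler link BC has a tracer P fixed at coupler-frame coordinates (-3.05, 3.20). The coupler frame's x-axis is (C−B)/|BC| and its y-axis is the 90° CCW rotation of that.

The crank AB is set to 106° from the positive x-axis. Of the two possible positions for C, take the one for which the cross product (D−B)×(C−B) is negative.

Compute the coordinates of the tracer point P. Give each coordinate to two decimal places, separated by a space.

A=(0,0), D=(7.00,0)
B = A + 3.00·(cos106°, sin106°) = (-0.8269, 2.8838)
|BD| = 8.3413
circle(B,10.00) ∩ circle(D,7.00): a=7.2277, h=6.9109
  candidates: C₊=(8.3444,6.8697) cross=57.645; C₋=(3.5659,-6.0997) cross=-57.645
  mode - wants cross < 0 → take C=(3.5659,-6.0997) (cross=-57.645)
ex = (C−B)/|BC| = (0.4393,-0.8984); ey = (0.8984,0.4393)
P = B + -3.05·ex + 3.20·ey = (0.7080,7.0294)

0.71 7.03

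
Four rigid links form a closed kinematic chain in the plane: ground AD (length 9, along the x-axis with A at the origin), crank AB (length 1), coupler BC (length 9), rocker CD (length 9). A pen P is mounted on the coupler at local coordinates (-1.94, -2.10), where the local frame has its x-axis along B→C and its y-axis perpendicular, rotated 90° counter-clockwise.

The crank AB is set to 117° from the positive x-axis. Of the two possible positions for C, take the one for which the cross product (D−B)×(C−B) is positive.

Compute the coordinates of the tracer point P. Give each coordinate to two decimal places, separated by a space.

0.04 -1.92

A=(0,0), D=(9.00,0)
B = A + 1.00·(cos117°, sin117°) = (-0.4540, 0.8910)
|BD| = 9.4959
circle(B,9.00) ∩ circle(D,9.00): a=4.7479, h=7.6457
  candidates: C₊=(4.9904,8.0575) cross=72.603; C₋=(3.5556,-7.1665) cross=-72.603
  mode + wants cross > 0 → take C=(4.9904,8.0575) (cross=72.603)
ex = (C−B)/|BC| = (0.6049,0.7963); ey = (-0.7963,0.6049)
P = B + -1.94·ex + -2.10·ey = (0.0446,-1.9241)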